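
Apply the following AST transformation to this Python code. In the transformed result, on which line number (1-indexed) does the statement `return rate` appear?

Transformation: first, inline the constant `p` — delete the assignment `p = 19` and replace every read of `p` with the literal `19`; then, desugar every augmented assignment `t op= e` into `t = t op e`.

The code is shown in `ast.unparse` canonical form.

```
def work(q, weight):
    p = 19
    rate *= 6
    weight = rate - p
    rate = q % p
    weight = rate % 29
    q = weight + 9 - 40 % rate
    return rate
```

Transformed code:
def work(q, weight):
    rate = rate * 6
    weight = rate - 19
    rate = q % 19
    weight = rate % 29
    q = weight + 9 - 40 % rate
    return rate

7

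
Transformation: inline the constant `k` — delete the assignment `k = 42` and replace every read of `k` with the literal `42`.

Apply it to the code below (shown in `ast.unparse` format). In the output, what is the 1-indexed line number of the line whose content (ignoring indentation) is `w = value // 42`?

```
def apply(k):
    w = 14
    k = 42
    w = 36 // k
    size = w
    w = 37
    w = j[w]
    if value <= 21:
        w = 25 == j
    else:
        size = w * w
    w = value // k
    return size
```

11

Transformed code:
def apply(k):
    w = 14
    w = 36 // 42
    size = w
    w = 37
    w = j[w]
    if value <= 21:
        w = 25 == j
    else:
        size = w * w
    w = value // 42
    return size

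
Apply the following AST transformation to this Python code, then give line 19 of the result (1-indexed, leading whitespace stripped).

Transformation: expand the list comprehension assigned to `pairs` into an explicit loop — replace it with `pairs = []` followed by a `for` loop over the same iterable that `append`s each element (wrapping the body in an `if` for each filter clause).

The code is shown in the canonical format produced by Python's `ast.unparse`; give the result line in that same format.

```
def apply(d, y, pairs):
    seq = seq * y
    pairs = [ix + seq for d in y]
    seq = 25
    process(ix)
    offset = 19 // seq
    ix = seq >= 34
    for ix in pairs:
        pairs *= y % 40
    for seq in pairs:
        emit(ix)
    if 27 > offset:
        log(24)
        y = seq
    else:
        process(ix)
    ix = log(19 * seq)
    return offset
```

Transformed code:
def apply(d, y, pairs):
    seq = seq * y
    pairs = []
    for d in y:
        pairs.append(ix + seq)
    seq = 25
    process(ix)
    offset = 19 // seq
    ix = seq >= 34
    for ix in pairs:
        pairs *= y % 40
    for seq in pairs:
        emit(ix)
    if 27 > offset:
        log(24)
        y = seq
    else:
        process(ix)
    ix = log(19 * seq)
    return offset

ix = log(19 * seq)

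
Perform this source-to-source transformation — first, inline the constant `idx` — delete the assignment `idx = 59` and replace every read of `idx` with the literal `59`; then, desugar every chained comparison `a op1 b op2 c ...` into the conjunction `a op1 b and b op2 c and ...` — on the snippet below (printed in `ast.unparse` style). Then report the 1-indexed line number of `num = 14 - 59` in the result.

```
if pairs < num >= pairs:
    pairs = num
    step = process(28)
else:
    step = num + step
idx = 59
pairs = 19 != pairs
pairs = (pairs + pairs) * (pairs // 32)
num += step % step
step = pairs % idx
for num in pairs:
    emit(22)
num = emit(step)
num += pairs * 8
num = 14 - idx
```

14

Transformed code:
if pairs < num and num >= pairs:
    pairs = num
    step = process(28)
else:
    step = num + step
pairs = 19 != pairs
pairs = (pairs + pairs) * (pairs // 32)
num += step % step
step = pairs % 59
for num in pairs:
    emit(22)
num = emit(step)
num += pairs * 8
num = 14 - 59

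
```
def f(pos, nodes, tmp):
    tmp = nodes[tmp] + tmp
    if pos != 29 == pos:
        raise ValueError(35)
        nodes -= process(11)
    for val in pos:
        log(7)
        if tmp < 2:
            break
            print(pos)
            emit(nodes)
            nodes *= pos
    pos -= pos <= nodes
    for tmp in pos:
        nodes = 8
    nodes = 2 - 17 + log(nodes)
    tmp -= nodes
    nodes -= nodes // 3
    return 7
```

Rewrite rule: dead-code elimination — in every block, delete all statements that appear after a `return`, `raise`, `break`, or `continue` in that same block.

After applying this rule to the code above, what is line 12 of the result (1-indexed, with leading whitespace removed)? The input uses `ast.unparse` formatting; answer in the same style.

nodes = 2 - 17 + log(nodes)

Transformed code:
def f(pos, nodes, tmp):
    tmp = nodes[tmp] + tmp
    if pos != 29 == pos:
        raise ValueError(35)
    for val in pos:
        log(7)
        if tmp < 2:
            break
    pos -= pos <= nodes
    for tmp in pos:
        nodes = 8
    nodes = 2 - 17 + log(nodes)
    tmp -= nodes
    nodes -= nodes // 3
    return 7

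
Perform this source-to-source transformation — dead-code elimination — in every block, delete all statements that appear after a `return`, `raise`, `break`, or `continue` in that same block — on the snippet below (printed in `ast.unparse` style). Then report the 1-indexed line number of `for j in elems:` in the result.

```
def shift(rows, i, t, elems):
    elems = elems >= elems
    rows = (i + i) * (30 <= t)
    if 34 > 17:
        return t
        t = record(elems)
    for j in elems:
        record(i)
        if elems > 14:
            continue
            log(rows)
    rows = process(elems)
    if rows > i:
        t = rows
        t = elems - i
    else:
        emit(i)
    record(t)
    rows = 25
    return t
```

Transformed code:
def shift(rows, i, t, elems):
    elems = elems >= elems
    rows = (i + i) * (30 <= t)
    if 34 > 17:
        return t
    for j in elems:
        record(i)
        if elems > 14:
            continue
    rows = process(elems)
    if rows > i:
        t = rows
        t = elems - i
    else:
        emit(i)
    record(t)
    rows = 25
    return t

6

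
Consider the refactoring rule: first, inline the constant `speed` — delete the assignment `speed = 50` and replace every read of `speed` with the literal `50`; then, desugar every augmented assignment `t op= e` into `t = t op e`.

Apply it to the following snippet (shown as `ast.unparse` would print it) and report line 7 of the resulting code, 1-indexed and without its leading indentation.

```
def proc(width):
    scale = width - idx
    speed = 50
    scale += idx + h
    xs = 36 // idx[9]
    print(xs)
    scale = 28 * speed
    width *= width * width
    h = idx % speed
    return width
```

Transformed code:
def proc(width):
    scale = width - idx
    scale = scale + (idx + h)
    xs = 36 // idx[9]
    print(xs)
    scale = 28 * 50
    width = width * (width * width)
    h = idx % 50
    return width

width = width * (width * width)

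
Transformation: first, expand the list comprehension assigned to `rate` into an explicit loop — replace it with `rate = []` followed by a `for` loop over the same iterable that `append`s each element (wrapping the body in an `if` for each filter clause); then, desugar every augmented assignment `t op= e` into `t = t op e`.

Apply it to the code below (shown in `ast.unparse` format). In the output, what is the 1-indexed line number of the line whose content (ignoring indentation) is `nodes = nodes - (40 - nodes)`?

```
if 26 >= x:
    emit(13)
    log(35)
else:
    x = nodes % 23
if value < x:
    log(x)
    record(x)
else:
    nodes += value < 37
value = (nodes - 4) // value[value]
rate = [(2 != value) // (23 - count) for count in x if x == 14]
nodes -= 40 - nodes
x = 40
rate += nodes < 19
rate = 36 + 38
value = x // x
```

Transformed code:
if 26 >= x:
    emit(13)
    log(35)
else:
    x = nodes % 23
if value < x:
    log(x)
    record(x)
else:
    nodes = nodes + (value < 37)
value = (nodes - 4) // value[value]
rate = []
for count in x:
    if x == 14:
        rate.append((2 != value) // (23 - count))
nodes = nodes - (40 - nodes)
x = 40
rate = rate + (nodes < 19)
rate = 36 + 38
value = x // x

16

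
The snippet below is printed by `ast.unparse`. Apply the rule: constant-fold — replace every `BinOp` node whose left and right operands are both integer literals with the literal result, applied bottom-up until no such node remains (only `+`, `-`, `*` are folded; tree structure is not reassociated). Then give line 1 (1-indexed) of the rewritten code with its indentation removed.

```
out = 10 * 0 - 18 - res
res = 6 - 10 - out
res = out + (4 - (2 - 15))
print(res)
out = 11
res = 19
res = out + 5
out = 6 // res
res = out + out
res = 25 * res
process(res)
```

Transformed code:
out = -18 - res
res = -4 - out
res = out + 17
print(res)
out = 11
res = 19
res = out + 5
out = 6 // res
res = out + out
res = 25 * res
process(res)

out = -18 - res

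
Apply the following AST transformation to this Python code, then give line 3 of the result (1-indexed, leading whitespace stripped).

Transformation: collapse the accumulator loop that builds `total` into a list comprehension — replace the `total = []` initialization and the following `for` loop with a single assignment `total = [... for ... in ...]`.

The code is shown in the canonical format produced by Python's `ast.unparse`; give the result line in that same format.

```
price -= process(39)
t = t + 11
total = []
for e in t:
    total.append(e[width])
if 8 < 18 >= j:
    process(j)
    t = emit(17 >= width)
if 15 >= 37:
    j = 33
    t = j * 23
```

total = [e[width] for e in t]

Transformed code:
price -= process(39)
t = t + 11
total = [e[width] for e in t]
if 8 < 18 >= j:
    process(j)
    t = emit(17 >= width)
if 15 >= 37:
    j = 33
    t = j * 23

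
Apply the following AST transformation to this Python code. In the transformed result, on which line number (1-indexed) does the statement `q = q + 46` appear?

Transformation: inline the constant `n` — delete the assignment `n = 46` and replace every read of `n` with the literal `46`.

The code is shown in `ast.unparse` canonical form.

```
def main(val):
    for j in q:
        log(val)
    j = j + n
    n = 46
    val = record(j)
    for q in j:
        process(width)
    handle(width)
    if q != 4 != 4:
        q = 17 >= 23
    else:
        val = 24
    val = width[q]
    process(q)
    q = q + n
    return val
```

Transformed code:
def main(val):
    for j in q:
        log(val)
    j = j + 46
    val = record(j)
    for q in j:
        process(width)
    handle(width)
    if q != 4 != 4:
        q = 17 >= 23
    else:
        val = 24
    val = width[q]
    process(q)
    q = q + 46
    return val

15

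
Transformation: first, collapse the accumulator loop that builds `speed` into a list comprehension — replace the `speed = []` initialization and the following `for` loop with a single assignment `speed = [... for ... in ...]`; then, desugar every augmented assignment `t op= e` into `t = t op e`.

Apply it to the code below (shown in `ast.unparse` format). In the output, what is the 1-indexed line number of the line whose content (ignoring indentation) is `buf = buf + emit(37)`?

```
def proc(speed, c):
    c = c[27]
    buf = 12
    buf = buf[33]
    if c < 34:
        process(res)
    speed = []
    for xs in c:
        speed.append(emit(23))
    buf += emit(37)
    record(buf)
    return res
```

Transformed code:
def proc(speed, c):
    c = c[27]
    buf = 12
    buf = buf[33]
    if c < 34:
        process(res)
    speed = [emit(23) for xs in c]
    buf = buf + emit(37)
    record(buf)
    return res

8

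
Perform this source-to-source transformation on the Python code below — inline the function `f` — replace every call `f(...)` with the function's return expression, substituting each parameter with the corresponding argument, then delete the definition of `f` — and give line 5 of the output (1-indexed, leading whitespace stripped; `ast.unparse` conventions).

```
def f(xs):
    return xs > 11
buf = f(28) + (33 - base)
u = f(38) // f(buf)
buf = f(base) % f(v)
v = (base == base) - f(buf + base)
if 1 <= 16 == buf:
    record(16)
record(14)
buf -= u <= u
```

if 1 <= 16 == buf:

Transformed code:
buf = (28 > 11) + (33 - base)
u = (38 > 11) // (buf > 11)
buf = (base > 11) % (v > 11)
v = (base == base) - (buf + base > 11)
if 1 <= 16 == buf:
    record(16)
record(14)
buf -= u <= u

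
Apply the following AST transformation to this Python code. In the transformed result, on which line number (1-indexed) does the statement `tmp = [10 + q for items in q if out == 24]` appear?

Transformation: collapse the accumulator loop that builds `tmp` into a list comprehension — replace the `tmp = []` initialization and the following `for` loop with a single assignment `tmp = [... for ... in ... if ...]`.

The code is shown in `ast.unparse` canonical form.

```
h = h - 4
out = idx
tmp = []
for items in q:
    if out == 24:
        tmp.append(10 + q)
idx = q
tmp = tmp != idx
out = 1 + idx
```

Transformed code:
h = h - 4
out = idx
tmp = [10 + q for items in q if out == 24]
idx = q
tmp = tmp != idx
out = 1 + idx

3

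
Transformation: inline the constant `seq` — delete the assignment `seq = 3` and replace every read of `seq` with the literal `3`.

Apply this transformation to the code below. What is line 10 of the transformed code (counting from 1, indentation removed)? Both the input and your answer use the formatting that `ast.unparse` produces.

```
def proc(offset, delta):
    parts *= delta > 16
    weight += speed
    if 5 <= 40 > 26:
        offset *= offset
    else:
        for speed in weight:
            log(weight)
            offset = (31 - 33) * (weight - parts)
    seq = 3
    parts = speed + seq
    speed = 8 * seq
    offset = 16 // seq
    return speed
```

Transformed code:
def proc(offset, delta):
    parts *= delta > 16
    weight += speed
    if 5 <= 40 > 26:
        offset *= offset
    else:
        for speed in weight:
            log(weight)
            offset = (31 - 33) * (weight - parts)
    parts = speed + 3
    speed = 8 * 3
    offset = 16 // 3
    return speed

parts = speed + 3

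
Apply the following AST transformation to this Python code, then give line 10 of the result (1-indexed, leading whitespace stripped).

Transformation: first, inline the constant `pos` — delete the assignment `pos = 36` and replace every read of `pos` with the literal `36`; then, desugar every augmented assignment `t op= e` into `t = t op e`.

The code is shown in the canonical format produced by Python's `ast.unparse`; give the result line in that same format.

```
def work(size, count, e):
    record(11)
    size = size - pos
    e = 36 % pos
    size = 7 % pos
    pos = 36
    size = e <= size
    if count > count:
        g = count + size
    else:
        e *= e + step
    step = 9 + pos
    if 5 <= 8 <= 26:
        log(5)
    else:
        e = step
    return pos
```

Transformed code:
def work(size, count, e):
    record(11)
    size = size - 36
    e = 36 % 36
    size = 7 % 36
    size = e <= size
    if count > count:
        g = count + size
    else:
        e = e * (e + step)
    step = 9 + 36
    if 5 <= 8 <= 26:
        log(5)
    else:
        e = step
    return 36

e = e * (e + step)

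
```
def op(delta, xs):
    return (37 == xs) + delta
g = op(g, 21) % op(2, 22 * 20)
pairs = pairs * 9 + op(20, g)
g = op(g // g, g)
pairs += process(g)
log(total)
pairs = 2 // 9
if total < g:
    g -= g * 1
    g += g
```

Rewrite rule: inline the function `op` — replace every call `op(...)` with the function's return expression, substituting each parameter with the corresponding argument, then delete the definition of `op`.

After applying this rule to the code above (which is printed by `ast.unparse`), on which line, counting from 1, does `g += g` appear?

9

Transformed code:
g = ((37 == 21) + g) % ((37 == 22 * 20) + 2)
pairs = pairs * 9 + ((37 == g) + 20)
g = (37 == g) + g // g
pairs += process(g)
log(total)
pairs = 2 // 9
if total < g:
    g -= g * 1
    g += g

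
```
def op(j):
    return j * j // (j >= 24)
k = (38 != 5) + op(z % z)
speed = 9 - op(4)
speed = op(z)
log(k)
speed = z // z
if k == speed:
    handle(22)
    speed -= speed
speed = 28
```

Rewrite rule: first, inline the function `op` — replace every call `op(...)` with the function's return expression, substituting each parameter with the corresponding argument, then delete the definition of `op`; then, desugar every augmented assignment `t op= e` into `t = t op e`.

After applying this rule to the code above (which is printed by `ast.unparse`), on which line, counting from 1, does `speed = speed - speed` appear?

Transformed code:
k = (38 != 5) + z % z * (z % z) // (z % z >= 24)
speed = 9 - 4 * 4 // (4 >= 24)
speed = z * z // (z >= 24)
log(k)
speed = z // z
if k == speed:
    handle(22)
    speed = speed - speed
speed = 28

8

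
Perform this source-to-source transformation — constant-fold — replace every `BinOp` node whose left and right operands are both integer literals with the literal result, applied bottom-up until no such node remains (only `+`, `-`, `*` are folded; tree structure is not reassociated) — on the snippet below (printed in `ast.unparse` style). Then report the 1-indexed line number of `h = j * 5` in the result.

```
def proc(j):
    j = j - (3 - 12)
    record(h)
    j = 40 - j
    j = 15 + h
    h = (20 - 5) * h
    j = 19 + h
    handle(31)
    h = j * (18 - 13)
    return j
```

Transformed code:
def proc(j):
    j = j - -9
    record(h)
    j = 40 - j
    j = 15 + h
    h = 15 * h
    j = 19 + h
    handle(31)
    h = j * 5
    return j

9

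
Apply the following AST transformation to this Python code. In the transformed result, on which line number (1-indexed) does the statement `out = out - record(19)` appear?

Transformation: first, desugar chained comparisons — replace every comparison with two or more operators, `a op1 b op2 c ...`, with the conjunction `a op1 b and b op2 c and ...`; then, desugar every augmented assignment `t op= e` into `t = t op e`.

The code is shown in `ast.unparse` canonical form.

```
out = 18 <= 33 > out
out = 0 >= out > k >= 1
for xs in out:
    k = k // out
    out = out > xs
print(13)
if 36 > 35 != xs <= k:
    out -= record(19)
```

Transformed code:
out = 18 <= 33 and 33 > out
out = 0 >= out and out > k and (k >= 1)
for xs in out:
    k = k // out
    out = out > xs
print(13)
if 36 > 35 and 35 != xs and (xs <= k):
    out = out - record(19)

8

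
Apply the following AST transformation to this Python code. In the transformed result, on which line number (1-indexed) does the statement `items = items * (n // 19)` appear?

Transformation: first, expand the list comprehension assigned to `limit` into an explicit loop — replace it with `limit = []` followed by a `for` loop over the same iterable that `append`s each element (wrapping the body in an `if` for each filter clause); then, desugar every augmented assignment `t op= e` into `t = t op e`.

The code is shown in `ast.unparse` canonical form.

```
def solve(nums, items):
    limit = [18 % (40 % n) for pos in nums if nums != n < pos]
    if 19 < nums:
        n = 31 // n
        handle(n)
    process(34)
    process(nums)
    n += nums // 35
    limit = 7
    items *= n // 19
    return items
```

Transformed code:
def solve(nums, items):
    limit = []
    for pos in nums:
        if nums != n < pos:
            limit.append(18 % (40 % n))
    if 19 < nums:
        n = 31 // n
        handle(n)
    process(34)
    process(nums)
    n = n + nums // 35
    limit = 7
    items = items * (n // 19)
    return items

13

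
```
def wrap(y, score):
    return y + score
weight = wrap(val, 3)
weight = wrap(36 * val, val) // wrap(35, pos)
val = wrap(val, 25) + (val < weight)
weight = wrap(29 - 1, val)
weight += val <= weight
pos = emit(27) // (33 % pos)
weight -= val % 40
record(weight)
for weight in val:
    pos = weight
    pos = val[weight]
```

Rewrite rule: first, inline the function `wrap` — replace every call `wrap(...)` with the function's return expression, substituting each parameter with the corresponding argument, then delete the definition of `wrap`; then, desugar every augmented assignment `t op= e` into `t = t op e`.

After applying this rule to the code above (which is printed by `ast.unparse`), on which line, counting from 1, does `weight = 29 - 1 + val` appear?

Transformed code:
weight = val + 3
weight = (36 * val + val) // (35 + pos)
val = val + 25 + (val < weight)
weight = 29 - 1 + val
weight = weight + (val <= weight)
pos = emit(27) // (33 % pos)
weight = weight - val % 40
record(weight)
for weight in val:
    pos = weight
    pos = val[weight]

4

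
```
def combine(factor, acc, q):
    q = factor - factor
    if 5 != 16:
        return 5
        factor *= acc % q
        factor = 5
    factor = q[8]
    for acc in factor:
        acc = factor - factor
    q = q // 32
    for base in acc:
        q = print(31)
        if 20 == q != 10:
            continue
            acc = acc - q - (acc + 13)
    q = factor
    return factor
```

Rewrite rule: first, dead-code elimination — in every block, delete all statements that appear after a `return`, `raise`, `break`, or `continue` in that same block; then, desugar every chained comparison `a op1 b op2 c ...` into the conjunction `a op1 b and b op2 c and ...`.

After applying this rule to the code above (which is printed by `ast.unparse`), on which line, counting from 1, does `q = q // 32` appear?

Transformed code:
def combine(factor, acc, q):
    q = factor - factor
    if 5 != 16:
        return 5
    factor = q[8]
    for acc in factor:
        acc = factor - factor
    q = q // 32
    for base in acc:
        q = print(31)
        if 20 == q and q != 10:
            continue
    q = factor
    return factor

8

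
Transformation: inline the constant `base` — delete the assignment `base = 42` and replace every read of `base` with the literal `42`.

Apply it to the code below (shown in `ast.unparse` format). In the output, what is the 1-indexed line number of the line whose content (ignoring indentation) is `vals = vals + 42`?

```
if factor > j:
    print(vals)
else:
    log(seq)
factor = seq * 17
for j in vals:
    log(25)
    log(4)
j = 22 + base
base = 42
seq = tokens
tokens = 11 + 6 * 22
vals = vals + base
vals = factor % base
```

12

Transformed code:
if factor > j:
    print(vals)
else:
    log(seq)
factor = seq * 17
for j in vals:
    log(25)
    log(4)
j = 22 + 42
seq = tokens
tokens = 11 + 6 * 22
vals = vals + 42
vals = factor % 42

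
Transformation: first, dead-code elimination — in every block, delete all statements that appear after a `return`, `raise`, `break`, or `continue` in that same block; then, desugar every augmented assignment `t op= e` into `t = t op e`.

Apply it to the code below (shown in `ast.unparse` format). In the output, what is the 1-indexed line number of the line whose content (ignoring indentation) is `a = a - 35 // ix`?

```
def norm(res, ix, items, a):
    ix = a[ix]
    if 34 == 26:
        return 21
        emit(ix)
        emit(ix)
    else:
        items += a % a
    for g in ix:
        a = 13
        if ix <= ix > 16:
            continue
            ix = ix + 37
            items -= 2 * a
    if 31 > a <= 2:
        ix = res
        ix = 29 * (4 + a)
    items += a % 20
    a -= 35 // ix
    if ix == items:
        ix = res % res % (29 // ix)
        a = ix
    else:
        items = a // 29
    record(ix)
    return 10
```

15

Transformed code:
def norm(res, ix, items, a):
    ix = a[ix]
    if 34 == 26:
        return 21
    else:
        items = items + a % a
    for g in ix:
        a = 13
        if ix <= ix > 16:
            continue
    if 31 > a <= 2:
        ix = res
        ix = 29 * (4 + a)
    items = items + a % 20
    a = a - 35 // ix
    if ix == items:
        ix = res % res % (29 // ix)
        a = ix
    else:
        items = a // 29
    record(ix)
    return 10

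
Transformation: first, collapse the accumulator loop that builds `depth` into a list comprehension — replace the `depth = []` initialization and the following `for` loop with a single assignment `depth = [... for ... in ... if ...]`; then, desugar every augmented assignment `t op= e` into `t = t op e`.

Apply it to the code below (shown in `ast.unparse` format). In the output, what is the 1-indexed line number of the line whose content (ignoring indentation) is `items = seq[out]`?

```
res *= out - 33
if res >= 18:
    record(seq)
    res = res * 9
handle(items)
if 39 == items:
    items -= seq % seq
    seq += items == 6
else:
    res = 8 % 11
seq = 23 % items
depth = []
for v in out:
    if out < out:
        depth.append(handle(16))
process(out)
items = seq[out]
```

Transformed code:
res = res * (out - 33)
if res >= 18:
    record(seq)
    res = res * 9
handle(items)
if 39 == items:
    items = items - seq % seq
    seq = seq + (items == 6)
else:
    res = 8 % 11
seq = 23 % items
depth = [handle(16) for v in out if out < out]
process(out)
items = seq[out]

14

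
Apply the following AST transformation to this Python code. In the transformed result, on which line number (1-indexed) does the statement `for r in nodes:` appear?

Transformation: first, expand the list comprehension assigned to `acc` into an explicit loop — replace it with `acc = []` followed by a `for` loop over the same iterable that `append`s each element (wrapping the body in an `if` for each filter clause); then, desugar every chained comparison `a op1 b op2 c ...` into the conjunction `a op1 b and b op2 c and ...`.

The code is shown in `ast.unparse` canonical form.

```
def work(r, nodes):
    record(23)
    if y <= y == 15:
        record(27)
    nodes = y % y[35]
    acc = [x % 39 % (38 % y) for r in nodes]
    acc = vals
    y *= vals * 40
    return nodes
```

7

Transformed code:
def work(r, nodes):
    record(23)
    if y <= y and y == 15:
        record(27)
    nodes = y % y[35]
    acc = []
    for r in nodes:
        acc.append(x % 39 % (38 % y))
    acc = vals
    y *= vals * 40
    return nodes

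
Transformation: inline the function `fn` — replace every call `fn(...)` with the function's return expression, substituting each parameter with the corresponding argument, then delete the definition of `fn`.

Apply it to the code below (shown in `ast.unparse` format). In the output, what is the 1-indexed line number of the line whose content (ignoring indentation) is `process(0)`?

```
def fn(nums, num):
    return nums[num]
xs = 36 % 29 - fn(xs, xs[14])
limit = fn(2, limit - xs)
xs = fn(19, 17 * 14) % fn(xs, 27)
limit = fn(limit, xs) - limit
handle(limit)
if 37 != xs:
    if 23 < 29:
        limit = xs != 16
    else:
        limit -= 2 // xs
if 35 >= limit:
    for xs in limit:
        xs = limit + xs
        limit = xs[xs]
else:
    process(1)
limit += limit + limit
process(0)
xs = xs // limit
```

18

Transformed code:
xs = 36 % 29 - xs[xs[14]]
limit = 2[limit - xs]
xs = 19[17 * 14] % xs[27]
limit = limit[xs] - limit
handle(limit)
if 37 != xs:
    if 23 < 29:
        limit = xs != 16
    else:
        limit -= 2 // xs
if 35 >= limit:
    for xs in limit:
        xs = limit + xs
        limit = xs[xs]
else:
    process(1)
limit += limit + limit
process(0)
xs = xs // limit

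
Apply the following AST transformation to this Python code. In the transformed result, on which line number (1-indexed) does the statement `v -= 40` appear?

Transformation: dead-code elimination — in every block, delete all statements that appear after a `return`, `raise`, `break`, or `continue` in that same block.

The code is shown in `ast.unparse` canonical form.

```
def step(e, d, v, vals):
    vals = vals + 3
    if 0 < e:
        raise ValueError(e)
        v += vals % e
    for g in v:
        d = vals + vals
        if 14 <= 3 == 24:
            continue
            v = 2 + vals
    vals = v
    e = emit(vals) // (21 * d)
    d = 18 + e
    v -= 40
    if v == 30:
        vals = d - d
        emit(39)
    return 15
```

12

Transformed code:
def step(e, d, v, vals):
    vals = vals + 3
    if 0 < e:
        raise ValueError(e)
    for g in v:
        d = vals + vals
        if 14 <= 3 == 24:
            continue
    vals = v
    e = emit(vals) // (21 * d)
    d = 18 + e
    v -= 40
    if v == 30:
        vals = d - d
        emit(39)
    return 15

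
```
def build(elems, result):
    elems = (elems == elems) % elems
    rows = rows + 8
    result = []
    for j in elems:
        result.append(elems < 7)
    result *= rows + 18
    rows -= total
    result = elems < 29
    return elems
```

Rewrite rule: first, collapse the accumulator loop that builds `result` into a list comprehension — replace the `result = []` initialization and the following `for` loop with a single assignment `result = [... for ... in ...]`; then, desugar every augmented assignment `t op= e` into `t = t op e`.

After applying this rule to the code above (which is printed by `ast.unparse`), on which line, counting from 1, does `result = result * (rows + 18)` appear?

Transformed code:
def build(elems, result):
    elems = (elems == elems) % elems
    rows = rows + 8
    result = [elems < 7 for j in elems]
    result = result * (rows + 18)
    rows = rows - total
    result = elems < 29
    return elems

5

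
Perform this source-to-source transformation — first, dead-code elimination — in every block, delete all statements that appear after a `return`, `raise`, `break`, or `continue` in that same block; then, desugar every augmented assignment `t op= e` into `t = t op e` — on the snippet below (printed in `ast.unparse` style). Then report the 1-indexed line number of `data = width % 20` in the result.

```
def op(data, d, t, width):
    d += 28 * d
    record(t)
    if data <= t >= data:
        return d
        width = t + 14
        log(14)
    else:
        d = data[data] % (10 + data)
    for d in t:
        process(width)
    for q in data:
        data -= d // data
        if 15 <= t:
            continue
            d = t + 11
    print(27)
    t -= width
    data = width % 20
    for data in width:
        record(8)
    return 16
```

Transformed code:
def op(data, d, t, width):
    d = d + 28 * d
    record(t)
    if data <= t >= data:
        return d
    else:
        d = data[data] % (10 + data)
    for d in t:
        process(width)
    for q in data:
        data = data - d // data
        if 15 <= t:
            continue
    print(27)
    t = t - width
    data = width % 20
    for data in width:
        record(8)
    return 16

16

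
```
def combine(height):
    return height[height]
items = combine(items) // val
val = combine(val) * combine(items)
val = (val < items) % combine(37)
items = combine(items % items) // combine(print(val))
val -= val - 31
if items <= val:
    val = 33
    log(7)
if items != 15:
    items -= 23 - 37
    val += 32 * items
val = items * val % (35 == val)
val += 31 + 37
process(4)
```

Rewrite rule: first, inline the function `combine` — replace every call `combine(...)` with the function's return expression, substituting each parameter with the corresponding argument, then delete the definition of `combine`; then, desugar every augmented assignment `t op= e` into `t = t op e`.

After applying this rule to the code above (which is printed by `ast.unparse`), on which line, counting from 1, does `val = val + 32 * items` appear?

11

Transformed code:
items = items[items] // val
val = val[val] * items[items]
val = (val < items) % 37[37]
items = (items % items)[items % items] // print(val)[print(val)]
val = val - (val - 31)
if items <= val:
    val = 33
    log(7)
if items != 15:
    items = items - (23 - 37)
    val = val + 32 * items
val = items * val % (35 == val)
val = val + (31 + 37)
process(4)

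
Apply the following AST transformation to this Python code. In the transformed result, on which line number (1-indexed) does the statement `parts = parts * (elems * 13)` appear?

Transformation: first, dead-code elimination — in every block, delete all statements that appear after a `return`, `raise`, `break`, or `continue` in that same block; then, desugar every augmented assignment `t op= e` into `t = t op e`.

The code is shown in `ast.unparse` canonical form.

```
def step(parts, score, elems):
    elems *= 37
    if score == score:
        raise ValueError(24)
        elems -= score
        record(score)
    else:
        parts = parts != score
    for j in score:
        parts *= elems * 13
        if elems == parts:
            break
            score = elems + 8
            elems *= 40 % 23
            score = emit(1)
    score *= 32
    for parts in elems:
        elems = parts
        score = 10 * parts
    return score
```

Transformed code:
def step(parts, score, elems):
    elems = elems * 37
    if score == score:
        raise ValueError(24)
    else:
        parts = parts != score
    for j in score:
        parts = parts * (elems * 13)
        if elems == parts:
            break
    score = score * 32
    for parts in elems:
        elems = parts
        score = 10 * parts
    return score

8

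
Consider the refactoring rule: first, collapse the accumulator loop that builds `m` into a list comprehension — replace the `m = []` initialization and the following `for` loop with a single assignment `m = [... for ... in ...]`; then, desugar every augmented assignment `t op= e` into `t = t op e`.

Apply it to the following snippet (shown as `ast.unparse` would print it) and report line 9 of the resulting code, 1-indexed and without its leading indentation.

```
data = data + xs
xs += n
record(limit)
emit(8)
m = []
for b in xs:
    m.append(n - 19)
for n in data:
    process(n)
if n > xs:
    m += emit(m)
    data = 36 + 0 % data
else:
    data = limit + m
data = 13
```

m = m + emit(m)

Transformed code:
data = data + xs
xs = xs + n
record(limit)
emit(8)
m = [n - 19 for b in xs]
for n in data:
    process(n)
if n > xs:
    m = m + emit(m)
    data = 36 + 0 % data
else:
    data = limit + m
data = 13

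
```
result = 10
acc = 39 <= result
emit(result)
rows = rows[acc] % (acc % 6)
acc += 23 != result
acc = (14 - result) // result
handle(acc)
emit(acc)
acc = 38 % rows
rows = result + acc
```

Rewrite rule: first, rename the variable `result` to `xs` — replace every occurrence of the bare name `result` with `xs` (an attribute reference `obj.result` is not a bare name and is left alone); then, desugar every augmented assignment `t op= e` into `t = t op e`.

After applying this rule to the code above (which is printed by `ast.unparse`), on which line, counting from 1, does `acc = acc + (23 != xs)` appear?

Transformed code:
xs = 10
acc = 39 <= xs
emit(xs)
rows = rows[acc] % (acc % 6)
acc = acc + (23 != xs)
acc = (14 - xs) // xs
handle(acc)
emit(acc)
acc = 38 % rows
rows = xs + acc

5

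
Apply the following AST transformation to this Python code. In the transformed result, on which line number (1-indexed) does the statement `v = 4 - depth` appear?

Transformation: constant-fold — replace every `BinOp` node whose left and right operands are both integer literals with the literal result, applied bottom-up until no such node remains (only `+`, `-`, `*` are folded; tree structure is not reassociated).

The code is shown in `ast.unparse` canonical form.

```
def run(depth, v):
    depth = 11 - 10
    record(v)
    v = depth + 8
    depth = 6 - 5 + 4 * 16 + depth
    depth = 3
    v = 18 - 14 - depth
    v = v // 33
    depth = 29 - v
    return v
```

Transformed code:
def run(depth, v):
    depth = 1
    record(v)
    v = depth + 8
    depth = 65 + depth
    depth = 3
    v = 4 - depth
    v = v // 33
    depth = 29 - v
    return v

7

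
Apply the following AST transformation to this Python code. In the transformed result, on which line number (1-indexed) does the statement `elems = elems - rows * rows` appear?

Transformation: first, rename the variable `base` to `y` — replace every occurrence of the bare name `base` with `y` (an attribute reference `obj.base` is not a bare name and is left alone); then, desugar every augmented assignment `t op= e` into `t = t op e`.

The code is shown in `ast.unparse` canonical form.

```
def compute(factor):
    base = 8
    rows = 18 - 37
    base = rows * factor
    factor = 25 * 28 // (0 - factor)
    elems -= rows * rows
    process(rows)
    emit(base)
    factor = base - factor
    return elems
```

6

Transformed code:
def compute(factor):
    y = 8
    rows = 18 - 37
    y = rows * factor
    factor = 25 * 28 // (0 - factor)
    elems = elems - rows * rows
    process(rows)
    emit(y)
    factor = y - factor
    return elems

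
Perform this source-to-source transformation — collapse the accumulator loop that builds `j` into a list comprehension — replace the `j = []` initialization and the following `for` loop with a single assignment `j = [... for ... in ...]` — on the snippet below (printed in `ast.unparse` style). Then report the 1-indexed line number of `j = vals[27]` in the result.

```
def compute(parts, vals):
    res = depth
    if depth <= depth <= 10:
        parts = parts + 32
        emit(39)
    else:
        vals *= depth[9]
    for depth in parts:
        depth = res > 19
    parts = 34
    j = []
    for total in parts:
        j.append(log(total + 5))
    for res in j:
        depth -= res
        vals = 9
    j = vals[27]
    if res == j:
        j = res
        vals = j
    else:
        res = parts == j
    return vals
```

15

Transformed code:
def compute(parts, vals):
    res = depth
    if depth <= depth <= 10:
        parts = parts + 32
        emit(39)
    else:
        vals *= depth[9]
    for depth in parts:
        depth = res > 19
    parts = 34
    j = [log(total + 5) for total in parts]
    for res in j:
        depth -= res
        vals = 9
    j = vals[27]
    if res == j:
        j = res
        vals = j
    else:
        res = parts == j
    return vals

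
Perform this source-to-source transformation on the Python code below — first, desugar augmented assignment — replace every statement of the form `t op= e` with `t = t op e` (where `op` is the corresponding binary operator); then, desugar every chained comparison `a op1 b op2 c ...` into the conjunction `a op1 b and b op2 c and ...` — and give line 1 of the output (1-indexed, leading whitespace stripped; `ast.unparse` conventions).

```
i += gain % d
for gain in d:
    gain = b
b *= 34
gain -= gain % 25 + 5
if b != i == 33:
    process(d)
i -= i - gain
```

i = i + gain % d

Transformed code:
i = i + gain % d
for gain in d:
    gain = b
b = b * 34
gain = gain - (gain % 25 + 5)
if b != i and i == 33:
    process(d)
i = i - (i - gain)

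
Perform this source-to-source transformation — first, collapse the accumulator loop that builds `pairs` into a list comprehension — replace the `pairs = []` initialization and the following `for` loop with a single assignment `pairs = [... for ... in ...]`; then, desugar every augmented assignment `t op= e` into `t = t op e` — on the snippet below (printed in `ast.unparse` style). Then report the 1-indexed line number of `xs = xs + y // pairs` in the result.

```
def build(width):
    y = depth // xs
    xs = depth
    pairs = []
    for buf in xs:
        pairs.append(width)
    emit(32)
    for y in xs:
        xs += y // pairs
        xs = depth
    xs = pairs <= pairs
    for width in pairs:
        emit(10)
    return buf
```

7

Transformed code:
def build(width):
    y = depth // xs
    xs = depth
    pairs = [width for buf in xs]
    emit(32)
    for y in xs:
        xs = xs + y // pairs
        xs = depth
    xs = pairs <= pairs
    for width in pairs:
        emit(10)
    return buf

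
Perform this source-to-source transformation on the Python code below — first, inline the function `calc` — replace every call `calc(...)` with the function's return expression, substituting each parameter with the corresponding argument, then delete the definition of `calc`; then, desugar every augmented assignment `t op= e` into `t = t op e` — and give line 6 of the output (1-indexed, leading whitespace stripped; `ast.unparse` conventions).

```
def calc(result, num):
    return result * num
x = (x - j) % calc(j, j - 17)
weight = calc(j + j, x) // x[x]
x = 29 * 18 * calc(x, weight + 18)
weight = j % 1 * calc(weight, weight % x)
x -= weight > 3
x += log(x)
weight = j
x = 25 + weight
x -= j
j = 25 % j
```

x = x + log(x)

Transformed code:
x = (x - j) % (j * (j - 17))
weight = (j + j) * x // x[x]
x = 29 * 18 * (x * (weight + 18))
weight = j % 1 * (weight * (weight % x))
x = x - (weight > 3)
x = x + log(x)
weight = j
x = 25 + weight
x = x - j
j = 25 % j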